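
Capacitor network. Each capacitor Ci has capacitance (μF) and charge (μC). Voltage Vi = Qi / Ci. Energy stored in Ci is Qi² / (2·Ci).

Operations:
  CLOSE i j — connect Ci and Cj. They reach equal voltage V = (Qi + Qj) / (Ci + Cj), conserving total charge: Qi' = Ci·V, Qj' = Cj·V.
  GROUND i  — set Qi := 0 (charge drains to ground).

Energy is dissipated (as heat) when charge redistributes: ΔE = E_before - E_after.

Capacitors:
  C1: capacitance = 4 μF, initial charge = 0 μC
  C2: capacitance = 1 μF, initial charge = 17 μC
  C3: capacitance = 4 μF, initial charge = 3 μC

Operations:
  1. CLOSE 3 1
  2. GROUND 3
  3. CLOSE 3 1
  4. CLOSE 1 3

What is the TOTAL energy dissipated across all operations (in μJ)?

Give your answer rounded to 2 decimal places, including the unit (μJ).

Answer: 0.98 μJ

Derivation:
Initial: C1(4μF, Q=0μC, V=0.00V), C2(1μF, Q=17μC, V=17.00V), C3(4μF, Q=3μC, V=0.75V)
Op 1: CLOSE 3-1: Q_total=3.00, C_total=8.00, V=0.38; Q3=1.50, Q1=1.50; dissipated=0.562
Op 2: GROUND 3: Q3=0; energy lost=0.281
Op 3: CLOSE 3-1: Q_total=1.50, C_total=8.00, V=0.19; Q3=0.75, Q1=0.75; dissipated=0.141
Op 4: CLOSE 1-3: Q_total=1.50, C_total=8.00, V=0.19; Q1=0.75, Q3=0.75; dissipated=0.000
Total dissipated: 0.984 μJ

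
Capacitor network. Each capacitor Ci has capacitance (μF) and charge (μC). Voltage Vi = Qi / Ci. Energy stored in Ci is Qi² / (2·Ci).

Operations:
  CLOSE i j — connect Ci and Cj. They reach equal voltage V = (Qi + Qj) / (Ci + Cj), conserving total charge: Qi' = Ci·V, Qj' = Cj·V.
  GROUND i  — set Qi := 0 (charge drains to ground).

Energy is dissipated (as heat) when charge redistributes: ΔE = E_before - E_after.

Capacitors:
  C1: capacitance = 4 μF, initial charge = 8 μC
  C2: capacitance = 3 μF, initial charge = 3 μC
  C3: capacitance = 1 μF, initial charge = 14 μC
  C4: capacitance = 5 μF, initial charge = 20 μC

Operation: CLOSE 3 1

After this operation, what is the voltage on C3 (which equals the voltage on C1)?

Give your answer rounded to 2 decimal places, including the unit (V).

Answer: 4.40 V

Derivation:
Initial: C1(4μF, Q=8μC, V=2.00V), C2(3μF, Q=3μC, V=1.00V), C3(1μF, Q=14μC, V=14.00V), C4(5μF, Q=20μC, V=4.00V)
Op 1: CLOSE 3-1: Q_total=22.00, C_total=5.00, V=4.40; Q3=4.40, Q1=17.60; dissipated=57.600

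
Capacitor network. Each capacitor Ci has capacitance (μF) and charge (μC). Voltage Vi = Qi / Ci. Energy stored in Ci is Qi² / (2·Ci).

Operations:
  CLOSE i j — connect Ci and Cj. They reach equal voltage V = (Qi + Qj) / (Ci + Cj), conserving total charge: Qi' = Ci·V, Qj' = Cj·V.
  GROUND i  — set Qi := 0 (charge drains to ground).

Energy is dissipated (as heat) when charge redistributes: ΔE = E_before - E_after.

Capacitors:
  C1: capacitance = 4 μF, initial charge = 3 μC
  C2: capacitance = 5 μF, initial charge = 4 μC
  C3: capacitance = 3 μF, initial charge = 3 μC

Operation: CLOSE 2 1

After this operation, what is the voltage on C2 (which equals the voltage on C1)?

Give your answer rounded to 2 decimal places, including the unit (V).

Answer: 0.78 V

Derivation:
Initial: C1(4μF, Q=3μC, V=0.75V), C2(5μF, Q=4μC, V=0.80V), C3(3μF, Q=3μC, V=1.00V)
Op 1: CLOSE 2-1: Q_total=7.00, C_total=9.00, V=0.78; Q2=3.89, Q1=3.11; dissipated=0.003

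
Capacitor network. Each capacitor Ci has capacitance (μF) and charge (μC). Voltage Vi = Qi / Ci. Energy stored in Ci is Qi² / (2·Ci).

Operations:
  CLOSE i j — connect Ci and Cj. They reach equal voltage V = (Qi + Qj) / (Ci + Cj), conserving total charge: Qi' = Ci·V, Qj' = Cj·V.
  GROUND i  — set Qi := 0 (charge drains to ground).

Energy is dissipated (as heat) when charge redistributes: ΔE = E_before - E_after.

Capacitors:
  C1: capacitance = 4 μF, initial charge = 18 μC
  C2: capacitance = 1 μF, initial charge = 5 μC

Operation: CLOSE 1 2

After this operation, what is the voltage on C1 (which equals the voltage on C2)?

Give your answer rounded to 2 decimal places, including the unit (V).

Initial: C1(4μF, Q=18μC, V=4.50V), C2(1μF, Q=5μC, V=5.00V)
Op 1: CLOSE 1-2: Q_total=23.00, C_total=5.00, V=4.60; Q1=18.40, Q2=4.60; dissipated=0.100

Answer: 4.60 V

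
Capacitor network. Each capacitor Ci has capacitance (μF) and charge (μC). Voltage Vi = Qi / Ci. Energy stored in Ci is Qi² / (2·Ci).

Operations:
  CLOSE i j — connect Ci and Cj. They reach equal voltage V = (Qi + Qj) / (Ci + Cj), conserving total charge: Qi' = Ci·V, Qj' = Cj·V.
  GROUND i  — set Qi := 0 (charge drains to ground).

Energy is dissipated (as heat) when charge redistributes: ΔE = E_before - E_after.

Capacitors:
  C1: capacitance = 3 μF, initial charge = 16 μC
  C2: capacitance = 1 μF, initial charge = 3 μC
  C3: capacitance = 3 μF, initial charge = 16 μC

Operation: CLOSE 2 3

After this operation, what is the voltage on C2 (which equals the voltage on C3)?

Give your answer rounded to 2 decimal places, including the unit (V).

Initial: C1(3μF, Q=16μC, V=5.33V), C2(1μF, Q=3μC, V=3.00V), C3(3μF, Q=16μC, V=5.33V)
Op 1: CLOSE 2-3: Q_total=19.00, C_total=4.00, V=4.75; Q2=4.75, Q3=14.25; dissipated=2.042

Answer: 4.75 V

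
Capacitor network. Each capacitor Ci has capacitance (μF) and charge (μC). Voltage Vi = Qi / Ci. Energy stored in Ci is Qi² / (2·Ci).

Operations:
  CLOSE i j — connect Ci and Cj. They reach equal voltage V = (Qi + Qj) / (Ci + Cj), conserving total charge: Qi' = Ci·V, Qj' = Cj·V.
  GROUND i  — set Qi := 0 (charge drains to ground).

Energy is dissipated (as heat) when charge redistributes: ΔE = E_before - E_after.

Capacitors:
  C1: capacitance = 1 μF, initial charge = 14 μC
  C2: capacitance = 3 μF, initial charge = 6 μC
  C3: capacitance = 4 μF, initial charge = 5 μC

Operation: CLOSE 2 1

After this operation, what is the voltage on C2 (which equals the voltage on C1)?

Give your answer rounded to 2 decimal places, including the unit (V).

Initial: C1(1μF, Q=14μC, V=14.00V), C2(3μF, Q=6μC, V=2.00V), C3(4μF, Q=5μC, V=1.25V)
Op 1: CLOSE 2-1: Q_total=20.00, C_total=4.00, V=5.00; Q2=15.00, Q1=5.00; dissipated=54.000

Answer: 5.00 V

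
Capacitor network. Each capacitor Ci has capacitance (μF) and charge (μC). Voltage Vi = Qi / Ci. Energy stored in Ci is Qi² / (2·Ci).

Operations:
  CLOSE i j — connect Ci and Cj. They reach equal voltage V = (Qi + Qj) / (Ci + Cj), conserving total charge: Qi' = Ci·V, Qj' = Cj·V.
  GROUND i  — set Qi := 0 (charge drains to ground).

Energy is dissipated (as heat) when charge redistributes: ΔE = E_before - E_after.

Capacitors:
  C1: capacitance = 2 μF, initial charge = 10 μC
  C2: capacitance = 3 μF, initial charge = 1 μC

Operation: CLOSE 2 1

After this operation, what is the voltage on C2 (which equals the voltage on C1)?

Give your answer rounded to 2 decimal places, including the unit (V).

Initial: C1(2μF, Q=10μC, V=5.00V), C2(3μF, Q=1μC, V=0.33V)
Op 1: CLOSE 2-1: Q_total=11.00, C_total=5.00, V=2.20; Q2=6.60, Q1=4.40; dissipated=13.067

Answer: 2.20 V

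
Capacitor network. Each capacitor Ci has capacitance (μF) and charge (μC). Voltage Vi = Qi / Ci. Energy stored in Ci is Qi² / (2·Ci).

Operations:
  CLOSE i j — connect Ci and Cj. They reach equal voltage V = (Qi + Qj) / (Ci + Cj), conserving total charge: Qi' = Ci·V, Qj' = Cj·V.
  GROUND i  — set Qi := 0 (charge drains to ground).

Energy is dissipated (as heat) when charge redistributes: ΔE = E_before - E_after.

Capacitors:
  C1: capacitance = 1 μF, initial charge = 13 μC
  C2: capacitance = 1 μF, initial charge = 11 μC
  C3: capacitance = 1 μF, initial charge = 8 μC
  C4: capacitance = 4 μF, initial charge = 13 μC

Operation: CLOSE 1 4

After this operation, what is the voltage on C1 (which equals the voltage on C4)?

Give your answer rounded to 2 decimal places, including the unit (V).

Initial: C1(1μF, Q=13μC, V=13.00V), C2(1μF, Q=11μC, V=11.00V), C3(1μF, Q=8μC, V=8.00V), C4(4μF, Q=13μC, V=3.25V)
Op 1: CLOSE 1-4: Q_total=26.00, C_total=5.00, V=5.20; Q1=5.20, Q4=20.80; dissipated=38.025

Answer: 5.20 V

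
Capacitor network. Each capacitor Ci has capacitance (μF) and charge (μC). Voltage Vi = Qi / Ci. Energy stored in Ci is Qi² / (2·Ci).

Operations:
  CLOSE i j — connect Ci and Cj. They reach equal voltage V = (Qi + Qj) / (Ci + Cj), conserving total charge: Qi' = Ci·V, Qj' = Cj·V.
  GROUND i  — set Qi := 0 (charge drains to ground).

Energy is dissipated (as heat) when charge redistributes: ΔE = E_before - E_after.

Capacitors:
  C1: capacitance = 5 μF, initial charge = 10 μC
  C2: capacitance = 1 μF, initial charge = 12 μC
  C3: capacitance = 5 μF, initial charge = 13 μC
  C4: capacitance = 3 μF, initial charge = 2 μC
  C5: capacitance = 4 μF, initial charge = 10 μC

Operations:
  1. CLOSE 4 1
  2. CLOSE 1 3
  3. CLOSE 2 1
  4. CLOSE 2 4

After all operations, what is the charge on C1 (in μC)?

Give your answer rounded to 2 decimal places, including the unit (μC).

Answer: 18.54 μC

Derivation:
Initial: C1(5μF, Q=10μC, V=2.00V), C2(1μF, Q=12μC, V=12.00V), C3(5μF, Q=13μC, V=2.60V), C4(3μF, Q=2μC, V=0.67V), C5(4μF, Q=10μC, V=2.50V)
Op 1: CLOSE 4-1: Q_total=12.00, C_total=8.00, V=1.50; Q4=4.50, Q1=7.50; dissipated=1.667
Op 2: CLOSE 1-3: Q_total=20.50, C_total=10.00, V=2.05; Q1=10.25, Q3=10.25; dissipated=1.512
Op 3: CLOSE 2-1: Q_total=22.25, C_total=6.00, V=3.71; Q2=3.71, Q1=18.54; dissipated=41.251
Op 4: CLOSE 2-4: Q_total=8.21, C_total=4.00, V=2.05; Q2=2.05, Q4=6.16; dissipated=1.829
Final charges: Q1=18.54, Q2=2.05, Q3=10.25, Q4=6.16, Q5=10.00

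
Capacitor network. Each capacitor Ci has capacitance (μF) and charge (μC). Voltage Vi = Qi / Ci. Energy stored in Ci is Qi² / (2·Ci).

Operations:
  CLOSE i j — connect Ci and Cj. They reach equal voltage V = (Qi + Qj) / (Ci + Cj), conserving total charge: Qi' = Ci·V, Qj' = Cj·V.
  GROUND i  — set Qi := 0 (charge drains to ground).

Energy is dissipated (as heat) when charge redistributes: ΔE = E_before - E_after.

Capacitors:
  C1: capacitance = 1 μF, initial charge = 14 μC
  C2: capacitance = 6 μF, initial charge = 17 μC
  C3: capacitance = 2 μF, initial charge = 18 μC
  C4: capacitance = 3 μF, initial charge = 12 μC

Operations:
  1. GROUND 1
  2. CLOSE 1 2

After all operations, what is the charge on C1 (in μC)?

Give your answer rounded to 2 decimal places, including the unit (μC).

Answer: 2.43 μC

Derivation:
Initial: C1(1μF, Q=14μC, V=14.00V), C2(6μF, Q=17μC, V=2.83V), C3(2μF, Q=18μC, V=9.00V), C4(3μF, Q=12μC, V=4.00V)
Op 1: GROUND 1: Q1=0; energy lost=98.000
Op 2: CLOSE 1-2: Q_total=17.00, C_total=7.00, V=2.43; Q1=2.43, Q2=14.57; dissipated=3.440
Final charges: Q1=2.43, Q2=14.57, Q3=18.00, Q4=12.00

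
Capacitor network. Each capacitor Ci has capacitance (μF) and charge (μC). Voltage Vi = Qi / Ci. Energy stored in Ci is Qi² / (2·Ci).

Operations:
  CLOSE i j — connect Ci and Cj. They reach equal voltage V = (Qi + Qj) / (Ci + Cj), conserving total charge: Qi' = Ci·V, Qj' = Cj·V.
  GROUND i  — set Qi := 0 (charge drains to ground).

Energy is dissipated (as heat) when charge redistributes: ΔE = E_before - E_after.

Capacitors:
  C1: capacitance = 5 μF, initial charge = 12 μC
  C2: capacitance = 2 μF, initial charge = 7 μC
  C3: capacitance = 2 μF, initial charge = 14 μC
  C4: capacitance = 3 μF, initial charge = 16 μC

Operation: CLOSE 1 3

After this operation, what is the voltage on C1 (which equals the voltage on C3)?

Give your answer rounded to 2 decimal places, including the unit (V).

Initial: C1(5μF, Q=12μC, V=2.40V), C2(2μF, Q=7μC, V=3.50V), C3(2μF, Q=14μC, V=7.00V), C4(3μF, Q=16μC, V=5.33V)
Op 1: CLOSE 1-3: Q_total=26.00, C_total=7.00, V=3.71; Q1=18.57, Q3=7.43; dissipated=15.114

Answer: 3.71 V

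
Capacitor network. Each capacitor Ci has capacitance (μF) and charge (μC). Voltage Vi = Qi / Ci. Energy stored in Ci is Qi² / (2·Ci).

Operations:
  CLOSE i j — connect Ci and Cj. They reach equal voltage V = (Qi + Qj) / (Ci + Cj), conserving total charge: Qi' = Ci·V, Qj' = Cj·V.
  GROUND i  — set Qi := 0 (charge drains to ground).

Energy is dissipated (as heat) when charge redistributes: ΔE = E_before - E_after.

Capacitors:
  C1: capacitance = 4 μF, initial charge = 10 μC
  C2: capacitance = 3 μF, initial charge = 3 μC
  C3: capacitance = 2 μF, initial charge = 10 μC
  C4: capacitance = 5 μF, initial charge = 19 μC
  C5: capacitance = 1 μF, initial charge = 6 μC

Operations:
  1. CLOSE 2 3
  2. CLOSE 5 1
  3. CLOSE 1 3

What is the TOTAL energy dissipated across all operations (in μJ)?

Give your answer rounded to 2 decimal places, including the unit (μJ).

Answer: 14.74 μJ

Derivation:
Initial: C1(4μF, Q=10μC, V=2.50V), C2(3μF, Q=3μC, V=1.00V), C3(2μF, Q=10μC, V=5.00V), C4(5μF, Q=19μC, V=3.80V), C5(1μF, Q=6μC, V=6.00V)
Op 1: CLOSE 2-3: Q_total=13.00, C_total=5.00, V=2.60; Q2=7.80, Q3=5.20; dissipated=9.600
Op 2: CLOSE 5-1: Q_total=16.00, C_total=5.00, V=3.20; Q5=3.20, Q1=12.80; dissipated=4.900
Op 3: CLOSE 1-3: Q_total=18.00, C_total=6.00, V=3.00; Q1=12.00, Q3=6.00; dissipated=0.240
Total dissipated: 14.740 μJ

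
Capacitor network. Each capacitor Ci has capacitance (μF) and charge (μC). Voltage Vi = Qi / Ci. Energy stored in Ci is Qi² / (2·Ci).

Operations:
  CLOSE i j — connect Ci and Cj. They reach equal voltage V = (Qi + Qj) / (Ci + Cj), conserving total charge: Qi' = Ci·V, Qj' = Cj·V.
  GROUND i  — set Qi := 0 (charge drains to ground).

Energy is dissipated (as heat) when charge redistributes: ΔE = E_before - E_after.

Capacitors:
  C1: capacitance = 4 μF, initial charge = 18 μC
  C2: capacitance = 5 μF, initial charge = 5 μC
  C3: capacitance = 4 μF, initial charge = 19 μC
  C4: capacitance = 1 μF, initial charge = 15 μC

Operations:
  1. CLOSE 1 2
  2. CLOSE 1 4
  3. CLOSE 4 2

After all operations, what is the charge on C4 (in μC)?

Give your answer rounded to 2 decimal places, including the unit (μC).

Answer: 2.97 μC

Derivation:
Initial: C1(4μF, Q=18μC, V=4.50V), C2(5μF, Q=5μC, V=1.00V), C3(4μF, Q=19μC, V=4.75V), C4(1μF, Q=15μC, V=15.00V)
Op 1: CLOSE 1-2: Q_total=23.00, C_total=9.00, V=2.56; Q1=10.22, Q2=12.78; dissipated=13.611
Op 2: CLOSE 1-4: Q_total=25.22, C_total=5.00, V=5.04; Q1=20.18, Q4=5.04; dissipated=61.946
Op 3: CLOSE 4-2: Q_total=17.82, C_total=6.00, V=2.97; Q4=2.97, Q2=14.85; dissipated=2.581
Final charges: Q1=20.18, Q2=14.85, Q3=19.00, Q4=2.97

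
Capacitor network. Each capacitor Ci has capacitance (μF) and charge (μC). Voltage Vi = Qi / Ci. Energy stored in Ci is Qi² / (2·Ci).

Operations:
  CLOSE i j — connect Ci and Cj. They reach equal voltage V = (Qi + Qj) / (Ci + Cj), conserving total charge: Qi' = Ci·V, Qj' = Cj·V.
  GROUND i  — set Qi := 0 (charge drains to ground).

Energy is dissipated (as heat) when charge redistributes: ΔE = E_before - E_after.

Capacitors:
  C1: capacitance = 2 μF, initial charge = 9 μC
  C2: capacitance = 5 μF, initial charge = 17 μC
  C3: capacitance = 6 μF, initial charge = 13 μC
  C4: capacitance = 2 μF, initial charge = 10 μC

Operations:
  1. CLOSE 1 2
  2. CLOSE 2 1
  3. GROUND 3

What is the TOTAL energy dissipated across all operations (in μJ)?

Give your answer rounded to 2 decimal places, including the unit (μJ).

Initial: C1(2μF, Q=9μC, V=4.50V), C2(5μF, Q=17μC, V=3.40V), C3(6μF, Q=13μC, V=2.17V), C4(2μF, Q=10μC, V=5.00V)
Op 1: CLOSE 1-2: Q_total=26.00, C_total=7.00, V=3.71; Q1=7.43, Q2=18.57; dissipated=0.864
Op 2: CLOSE 2-1: Q_total=26.00, C_total=7.00, V=3.71; Q2=18.57, Q1=7.43; dissipated=0.000
Op 3: GROUND 3: Q3=0; energy lost=14.083
Total dissipated: 14.948 μJ

Answer: 14.95 μJ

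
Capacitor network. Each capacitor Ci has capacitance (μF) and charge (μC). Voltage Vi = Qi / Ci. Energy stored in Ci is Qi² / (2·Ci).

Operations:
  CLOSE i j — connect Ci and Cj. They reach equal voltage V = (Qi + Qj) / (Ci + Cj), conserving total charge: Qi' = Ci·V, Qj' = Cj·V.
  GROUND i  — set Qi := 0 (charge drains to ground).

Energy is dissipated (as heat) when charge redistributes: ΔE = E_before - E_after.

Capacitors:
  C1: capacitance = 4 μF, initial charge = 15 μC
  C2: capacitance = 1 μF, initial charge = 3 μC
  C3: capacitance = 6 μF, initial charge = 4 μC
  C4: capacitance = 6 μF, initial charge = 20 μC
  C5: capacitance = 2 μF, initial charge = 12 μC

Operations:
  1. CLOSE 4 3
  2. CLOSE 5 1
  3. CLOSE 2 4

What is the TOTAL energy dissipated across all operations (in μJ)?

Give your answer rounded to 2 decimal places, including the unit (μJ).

Answer: 14.47 μJ

Derivation:
Initial: C1(4μF, Q=15μC, V=3.75V), C2(1μF, Q=3μC, V=3.00V), C3(6μF, Q=4μC, V=0.67V), C4(6μF, Q=20μC, V=3.33V), C5(2μF, Q=12μC, V=6.00V)
Op 1: CLOSE 4-3: Q_total=24.00, C_total=12.00, V=2.00; Q4=12.00, Q3=12.00; dissipated=10.667
Op 2: CLOSE 5-1: Q_total=27.00, C_total=6.00, V=4.50; Q5=9.00, Q1=18.00; dissipated=3.375
Op 3: CLOSE 2-4: Q_total=15.00, C_total=7.00, V=2.14; Q2=2.14, Q4=12.86; dissipated=0.429
Total dissipated: 14.470 μJ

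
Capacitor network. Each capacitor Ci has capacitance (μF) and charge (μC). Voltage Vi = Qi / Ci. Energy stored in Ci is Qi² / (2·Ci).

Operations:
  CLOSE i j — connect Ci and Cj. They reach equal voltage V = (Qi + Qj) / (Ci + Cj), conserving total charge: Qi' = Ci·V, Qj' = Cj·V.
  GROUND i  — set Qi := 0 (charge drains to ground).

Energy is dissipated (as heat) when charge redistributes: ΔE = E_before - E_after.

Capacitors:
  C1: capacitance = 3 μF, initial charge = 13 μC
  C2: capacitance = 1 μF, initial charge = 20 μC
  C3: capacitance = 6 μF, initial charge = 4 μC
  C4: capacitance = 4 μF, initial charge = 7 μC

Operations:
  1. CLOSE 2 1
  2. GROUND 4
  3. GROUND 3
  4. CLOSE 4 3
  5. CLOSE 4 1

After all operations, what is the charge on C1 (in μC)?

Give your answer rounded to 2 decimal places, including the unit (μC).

Initial: C1(3μF, Q=13μC, V=4.33V), C2(1μF, Q=20μC, V=20.00V), C3(6μF, Q=4μC, V=0.67V), C4(4μF, Q=7μC, V=1.75V)
Op 1: CLOSE 2-1: Q_total=33.00, C_total=4.00, V=8.25; Q2=8.25, Q1=24.75; dissipated=92.042
Op 2: GROUND 4: Q4=0; energy lost=6.125
Op 3: GROUND 3: Q3=0; energy lost=1.333
Op 4: CLOSE 4-3: Q_total=0.00, C_total=10.00, V=0.00; Q4=0.00, Q3=0.00; dissipated=0.000
Op 5: CLOSE 4-1: Q_total=24.75, C_total=7.00, V=3.54; Q4=14.14, Q1=10.61; dissipated=58.339
Final charges: Q1=10.61, Q2=8.25, Q3=0.00, Q4=14.14

Answer: 10.61 μC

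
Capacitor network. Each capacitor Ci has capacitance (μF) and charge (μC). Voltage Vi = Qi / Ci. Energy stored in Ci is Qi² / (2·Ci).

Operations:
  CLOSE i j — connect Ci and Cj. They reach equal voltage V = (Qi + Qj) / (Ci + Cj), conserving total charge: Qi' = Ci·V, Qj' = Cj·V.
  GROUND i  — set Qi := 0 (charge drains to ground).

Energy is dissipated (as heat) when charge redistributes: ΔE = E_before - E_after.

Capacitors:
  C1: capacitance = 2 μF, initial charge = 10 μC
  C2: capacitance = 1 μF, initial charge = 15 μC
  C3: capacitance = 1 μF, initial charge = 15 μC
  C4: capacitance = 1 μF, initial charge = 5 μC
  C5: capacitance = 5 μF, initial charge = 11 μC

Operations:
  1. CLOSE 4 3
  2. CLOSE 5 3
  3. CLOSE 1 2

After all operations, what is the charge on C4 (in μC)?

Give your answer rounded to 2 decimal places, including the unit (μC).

Answer: 10.00 μC

Derivation:
Initial: C1(2μF, Q=10μC, V=5.00V), C2(1μF, Q=15μC, V=15.00V), C3(1μF, Q=15μC, V=15.00V), C4(1μF, Q=5μC, V=5.00V), C5(5μF, Q=11μC, V=2.20V)
Op 1: CLOSE 4-3: Q_total=20.00, C_total=2.00, V=10.00; Q4=10.00, Q3=10.00; dissipated=25.000
Op 2: CLOSE 5-3: Q_total=21.00, C_total=6.00, V=3.50; Q5=17.50, Q3=3.50; dissipated=25.350
Op 3: CLOSE 1-2: Q_total=25.00, C_total=3.00, V=8.33; Q1=16.67, Q2=8.33; dissipated=33.333
Final charges: Q1=16.67, Q2=8.33, Q3=3.50, Q4=10.00, Q5=17.50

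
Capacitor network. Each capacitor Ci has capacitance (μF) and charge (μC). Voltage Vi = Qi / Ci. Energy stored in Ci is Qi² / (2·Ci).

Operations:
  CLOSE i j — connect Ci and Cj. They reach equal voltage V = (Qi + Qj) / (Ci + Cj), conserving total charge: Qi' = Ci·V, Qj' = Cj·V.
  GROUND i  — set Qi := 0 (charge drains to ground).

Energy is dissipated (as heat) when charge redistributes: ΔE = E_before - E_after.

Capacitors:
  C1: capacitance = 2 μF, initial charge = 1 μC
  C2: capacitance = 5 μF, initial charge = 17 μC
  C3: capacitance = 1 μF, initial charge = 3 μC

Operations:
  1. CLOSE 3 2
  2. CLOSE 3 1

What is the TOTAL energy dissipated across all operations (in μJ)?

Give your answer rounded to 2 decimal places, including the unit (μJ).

Initial: C1(2μF, Q=1μC, V=0.50V), C2(5μF, Q=17μC, V=3.40V), C3(1μF, Q=3μC, V=3.00V)
Op 1: CLOSE 3-2: Q_total=20.00, C_total=6.00, V=3.33; Q3=3.33, Q2=16.67; dissipated=0.067
Op 2: CLOSE 3-1: Q_total=4.33, C_total=3.00, V=1.44; Q3=1.44, Q1=2.89; dissipated=2.676
Total dissipated: 2.743 μJ

Answer: 2.74 μJ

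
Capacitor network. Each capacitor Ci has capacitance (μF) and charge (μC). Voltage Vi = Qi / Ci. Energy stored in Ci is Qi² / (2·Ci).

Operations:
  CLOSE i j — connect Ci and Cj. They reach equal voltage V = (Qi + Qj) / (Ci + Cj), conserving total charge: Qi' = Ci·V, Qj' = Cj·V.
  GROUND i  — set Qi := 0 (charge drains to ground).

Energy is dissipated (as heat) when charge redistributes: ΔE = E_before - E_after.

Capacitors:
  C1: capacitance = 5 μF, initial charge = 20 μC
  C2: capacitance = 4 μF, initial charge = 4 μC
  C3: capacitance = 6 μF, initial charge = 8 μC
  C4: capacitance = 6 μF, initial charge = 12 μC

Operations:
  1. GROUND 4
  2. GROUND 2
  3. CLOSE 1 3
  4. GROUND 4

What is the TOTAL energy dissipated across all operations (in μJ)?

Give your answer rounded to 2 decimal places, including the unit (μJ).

Answer: 23.70 μJ

Derivation:
Initial: C1(5μF, Q=20μC, V=4.00V), C2(4μF, Q=4μC, V=1.00V), C3(6μF, Q=8μC, V=1.33V), C4(6μF, Q=12μC, V=2.00V)
Op 1: GROUND 4: Q4=0; energy lost=12.000
Op 2: GROUND 2: Q2=0; energy lost=2.000
Op 3: CLOSE 1-3: Q_total=28.00, C_total=11.00, V=2.55; Q1=12.73, Q3=15.27; dissipated=9.697
Op 4: GROUND 4: Q4=0; energy lost=0.000
Total dissipated: 23.697 μJ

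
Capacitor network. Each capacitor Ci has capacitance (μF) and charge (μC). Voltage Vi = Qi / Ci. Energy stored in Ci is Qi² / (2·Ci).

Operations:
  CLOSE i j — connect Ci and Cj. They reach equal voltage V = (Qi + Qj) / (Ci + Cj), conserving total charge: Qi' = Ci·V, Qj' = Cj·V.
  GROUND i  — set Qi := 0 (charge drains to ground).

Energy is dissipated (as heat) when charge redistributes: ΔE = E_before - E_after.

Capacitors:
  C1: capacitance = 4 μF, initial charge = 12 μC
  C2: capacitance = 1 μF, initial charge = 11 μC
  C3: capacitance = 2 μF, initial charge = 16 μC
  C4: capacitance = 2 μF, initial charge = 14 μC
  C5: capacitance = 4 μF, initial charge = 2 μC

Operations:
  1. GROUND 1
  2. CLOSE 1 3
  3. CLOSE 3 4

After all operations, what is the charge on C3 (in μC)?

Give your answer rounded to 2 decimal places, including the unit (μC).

Answer: 9.67 μC

Derivation:
Initial: C1(4μF, Q=12μC, V=3.00V), C2(1μF, Q=11μC, V=11.00V), C3(2μF, Q=16μC, V=8.00V), C4(2μF, Q=14μC, V=7.00V), C5(4μF, Q=2μC, V=0.50V)
Op 1: GROUND 1: Q1=0; energy lost=18.000
Op 2: CLOSE 1-3: Q_total=16.00, C_total=6.00, V=2.67; Q1=10.67, Q3=5.33; dissipated=42.667
Op 3: CLOSE 3-4: Q_total=19.33, C_total=4.00, V=4.83; Q3=9.67, Q4=9.67; dissipated=9.389
Final charges: Q1=10.67, Q2=11.00, Q3=9.67, Q4=9.67, Q5=2.00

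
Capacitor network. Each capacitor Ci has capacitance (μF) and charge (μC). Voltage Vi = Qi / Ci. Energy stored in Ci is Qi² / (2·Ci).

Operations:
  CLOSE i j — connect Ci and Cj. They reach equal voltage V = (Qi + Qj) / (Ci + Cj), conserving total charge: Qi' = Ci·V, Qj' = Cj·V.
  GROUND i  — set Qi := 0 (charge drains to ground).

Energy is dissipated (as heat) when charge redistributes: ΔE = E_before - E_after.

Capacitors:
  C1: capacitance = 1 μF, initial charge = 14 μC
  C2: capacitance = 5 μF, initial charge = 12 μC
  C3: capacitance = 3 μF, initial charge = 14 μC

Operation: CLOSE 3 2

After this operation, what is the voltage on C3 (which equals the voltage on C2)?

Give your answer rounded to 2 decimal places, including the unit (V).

Answer: 3.25 V

Derivation:
Initial: C1(1μF, Q=14μC, V=14.00V), C2(5μF, Q=12μC, V=2.40V), C3(3μF, Q=14μC, V=4.67V)
Op 1: CLOSE 3-2: Q_total=26.00, C_total=8.00, V=3.25; Q3=9.75, Q2=16.25; dissipated=4.817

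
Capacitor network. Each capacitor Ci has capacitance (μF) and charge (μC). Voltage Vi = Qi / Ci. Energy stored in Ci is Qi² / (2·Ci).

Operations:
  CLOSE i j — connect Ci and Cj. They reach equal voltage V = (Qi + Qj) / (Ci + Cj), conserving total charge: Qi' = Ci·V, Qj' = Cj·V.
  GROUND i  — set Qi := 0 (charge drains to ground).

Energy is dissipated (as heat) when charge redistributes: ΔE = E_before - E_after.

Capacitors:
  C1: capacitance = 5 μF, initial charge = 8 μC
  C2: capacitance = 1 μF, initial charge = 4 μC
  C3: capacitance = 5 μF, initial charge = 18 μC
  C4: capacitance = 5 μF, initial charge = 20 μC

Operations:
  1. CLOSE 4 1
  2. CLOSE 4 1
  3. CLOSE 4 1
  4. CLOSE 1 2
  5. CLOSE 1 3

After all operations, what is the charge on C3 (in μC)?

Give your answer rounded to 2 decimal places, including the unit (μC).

Answer: 16.50 μC

Derivation:
Initial: C1(5μF, Q=8μC, V=1.60V), C2(1μF, Q=4μC, V=4.00V), C3(5μF, Q=18μC, V=3.60V), C4(5μF, Q=20μC, V=4.00V)
Op 1: CLOSE 4-1: Q_total=28.00, C_total=10.00, V=2.80; Q4=14.00, Q1=14.00; dissipated=7.200
Op 2: CLOSE 4-1: Q_total=28.00, C_total=10.00, V=2.80; Q4=14.00, Q1=14.00; dissipated=0.000
Op 3: CLOSE 4-1: Q_total=28.00, C_total=10.00, V=2.80; Q4=14.00, Q1=14.00; dissipated=0.000
Op 4: CLOSE 1-2: Q_total=18.00, C_total=6.00, V=3.00; Q1=15.00, Q2=3.00; dissipated=0.600
Op 5: CLOSE 1-3: Q_total=33.00, C_total=10.00, V=3.30; Q1=16.50, Q3=16.50; dissipated=0.450
Final charges: Q1=16.50, Q2=3.00, Q3=16.50, Q4=14.00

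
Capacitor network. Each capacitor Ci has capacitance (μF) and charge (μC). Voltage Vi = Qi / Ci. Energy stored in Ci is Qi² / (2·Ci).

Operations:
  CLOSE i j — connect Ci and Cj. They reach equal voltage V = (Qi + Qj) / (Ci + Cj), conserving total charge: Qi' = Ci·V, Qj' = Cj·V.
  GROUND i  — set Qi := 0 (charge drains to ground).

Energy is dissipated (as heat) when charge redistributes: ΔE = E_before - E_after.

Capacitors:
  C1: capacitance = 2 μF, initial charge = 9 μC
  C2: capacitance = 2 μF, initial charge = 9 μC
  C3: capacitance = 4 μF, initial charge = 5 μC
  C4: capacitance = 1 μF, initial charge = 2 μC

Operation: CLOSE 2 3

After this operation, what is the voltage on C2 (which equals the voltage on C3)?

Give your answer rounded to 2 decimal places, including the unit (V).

Answer: 2.33 V

Derivation:
Initial: C1(2μF, Q=9μC, V=4.50V), C2(2μF, Q=9μC, V=4.50V), C3(4μF, Q=5μC, V=1.25V), C4(1μF, Q=2μC, V=2.00V)
Op 1: CLOSE 2-3: Q_total=14.00, C_total=6.00, V=2.33; Q2=4.67, Q3=9.33; dissipated=7.042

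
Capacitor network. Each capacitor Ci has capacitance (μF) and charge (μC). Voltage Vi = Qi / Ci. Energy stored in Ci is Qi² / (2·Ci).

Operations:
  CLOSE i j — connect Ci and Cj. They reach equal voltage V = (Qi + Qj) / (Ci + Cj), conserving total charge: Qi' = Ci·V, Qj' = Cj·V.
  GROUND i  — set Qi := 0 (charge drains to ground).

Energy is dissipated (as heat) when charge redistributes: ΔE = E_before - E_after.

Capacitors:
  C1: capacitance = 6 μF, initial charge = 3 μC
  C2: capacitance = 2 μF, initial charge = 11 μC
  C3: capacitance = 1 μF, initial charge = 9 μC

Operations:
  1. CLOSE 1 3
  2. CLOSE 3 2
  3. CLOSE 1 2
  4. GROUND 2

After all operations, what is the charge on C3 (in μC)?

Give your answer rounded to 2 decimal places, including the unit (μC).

Initial: C1(6μF, Q=3μC, V=0.50V), C2(2μF, Q=11μC, V=5.50V), C3(1μF, Q=9μC, V=9.00V)
Op 1: CLOSE 1-3: Q_total=12.00, C_total=7.00, V=1.71; Q1=10.29, Q3=1.71; dissipated=30.964
Op 2: CLOSE 3-2: Q_total=12.71, C_total=3.00, V=4.24; Q3=4.24, Q2=8.48; dissipated=4.777
Op 3: CLOSE 1-2: Q_total=18.76, C_total=8.00, V=2.35; Q1=14.07, Q2=4.69; dissipated=4.777
Op 4: GROUND 2: Q2=0; energy lost=5.500
Final charges: Q1=14.07, Q2=0.00, Q3=4.24

Answer: 4.24 μC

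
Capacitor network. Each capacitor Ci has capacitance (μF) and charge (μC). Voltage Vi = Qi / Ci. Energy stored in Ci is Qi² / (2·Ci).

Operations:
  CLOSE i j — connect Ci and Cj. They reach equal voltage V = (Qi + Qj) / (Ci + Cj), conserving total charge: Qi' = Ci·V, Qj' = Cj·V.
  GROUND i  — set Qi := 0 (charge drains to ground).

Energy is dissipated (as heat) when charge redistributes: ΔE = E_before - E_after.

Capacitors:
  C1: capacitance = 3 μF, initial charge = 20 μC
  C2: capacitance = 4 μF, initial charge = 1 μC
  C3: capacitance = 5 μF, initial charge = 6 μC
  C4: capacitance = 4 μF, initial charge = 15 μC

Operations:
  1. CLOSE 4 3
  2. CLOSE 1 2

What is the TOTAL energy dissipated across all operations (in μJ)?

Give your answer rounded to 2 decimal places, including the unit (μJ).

Answer: 42.52 μJ

Derivation:
Initial: C1(3μF, Q=20μC, V=6.67V), C2(4μF, Q=1μC, V=0.25V), C3(5μF, Q=6μC, V=1.20V), C4(4μF, Q=15μC, V=3.75V)
Op 1: CLOSE 4-3: Q_total=21.00, C_total=9.00, V=2.33; Q4=9.33, Q3=11.67; dissipated=7.225
Op 2: CLOSE 1-2: Q_total=21.00, C_total=7.00, V=3.00; Q1=9.00, Q2=12.00; dissipated=35.292
Total dissipated: 42.517 μJ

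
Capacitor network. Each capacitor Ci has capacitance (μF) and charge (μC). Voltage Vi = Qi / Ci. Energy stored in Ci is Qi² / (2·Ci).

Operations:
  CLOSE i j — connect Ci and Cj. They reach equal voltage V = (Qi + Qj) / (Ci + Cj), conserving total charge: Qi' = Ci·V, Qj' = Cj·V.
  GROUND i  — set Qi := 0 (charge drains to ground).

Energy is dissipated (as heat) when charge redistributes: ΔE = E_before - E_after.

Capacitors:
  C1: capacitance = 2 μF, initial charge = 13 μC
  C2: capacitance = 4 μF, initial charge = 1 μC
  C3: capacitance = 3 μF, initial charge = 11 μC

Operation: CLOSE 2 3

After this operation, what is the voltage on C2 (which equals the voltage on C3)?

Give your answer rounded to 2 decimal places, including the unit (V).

Initial: C1(2μF, Q=13μC, V=6.50V), C2(4μF, Q=1μC, V=0.25V), C3(3μF, Q=11μC, V=3.67V)
Op 1: CLOSE 2-3: Q_total=12.00, C_total=7.00, V=1.71; Q2=6.86, Q3=5.14; dissipated=10.006

Answer: 1.71 V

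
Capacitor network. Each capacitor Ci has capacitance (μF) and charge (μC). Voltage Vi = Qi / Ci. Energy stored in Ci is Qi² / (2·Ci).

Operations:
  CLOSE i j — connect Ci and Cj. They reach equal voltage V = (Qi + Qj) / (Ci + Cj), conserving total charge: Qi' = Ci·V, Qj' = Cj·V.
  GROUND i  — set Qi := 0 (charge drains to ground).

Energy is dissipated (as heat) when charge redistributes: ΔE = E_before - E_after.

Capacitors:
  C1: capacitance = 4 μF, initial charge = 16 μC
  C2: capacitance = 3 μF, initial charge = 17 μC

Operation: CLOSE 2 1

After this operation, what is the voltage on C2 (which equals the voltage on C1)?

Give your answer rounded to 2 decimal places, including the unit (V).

Answer: 4.71 V

Derivation:
Initial: C1(4μF, Q=16μC, V=4.00V), C2(3μF, Q=17μC, V=5.67V)
Op 1: CLOSE 2-1: Q_total=33.00, C_total=7.00, V=4.71; Q2=14.14, Q1=18.86; dissipated=2.381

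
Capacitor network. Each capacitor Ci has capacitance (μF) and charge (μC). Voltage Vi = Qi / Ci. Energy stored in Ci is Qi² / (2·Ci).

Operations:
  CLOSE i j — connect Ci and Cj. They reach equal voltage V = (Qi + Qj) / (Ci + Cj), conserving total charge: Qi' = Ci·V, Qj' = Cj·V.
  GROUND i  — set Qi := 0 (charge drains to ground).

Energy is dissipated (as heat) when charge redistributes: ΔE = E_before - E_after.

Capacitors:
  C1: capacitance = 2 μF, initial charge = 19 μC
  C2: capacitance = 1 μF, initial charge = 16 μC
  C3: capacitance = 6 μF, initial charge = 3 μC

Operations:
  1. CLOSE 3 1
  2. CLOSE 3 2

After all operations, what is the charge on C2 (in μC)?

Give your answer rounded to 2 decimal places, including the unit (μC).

Answer: 4.64 μC

Derivation:
Initial: C1(2μF, Q=19μC, V=9.50V), C2(1μF, Q=16μC, V=16.00V), C3(6μF, Q=3μC, V=0.50V)
Op 1: CLOSE 3-1: Q_total=22.00, C_total=8.00, V=2.75; Q3=16.50, Q1=5.50; dissipated=60.750
Op 2: CLOSE 3-2: Q_total=32.50, C_total=7.00, V=4.64; Q3=27.86, Q2=4.64; dissipated=75.241
Final charges: Q1=5.50, Q2=4.64, Q3=27.86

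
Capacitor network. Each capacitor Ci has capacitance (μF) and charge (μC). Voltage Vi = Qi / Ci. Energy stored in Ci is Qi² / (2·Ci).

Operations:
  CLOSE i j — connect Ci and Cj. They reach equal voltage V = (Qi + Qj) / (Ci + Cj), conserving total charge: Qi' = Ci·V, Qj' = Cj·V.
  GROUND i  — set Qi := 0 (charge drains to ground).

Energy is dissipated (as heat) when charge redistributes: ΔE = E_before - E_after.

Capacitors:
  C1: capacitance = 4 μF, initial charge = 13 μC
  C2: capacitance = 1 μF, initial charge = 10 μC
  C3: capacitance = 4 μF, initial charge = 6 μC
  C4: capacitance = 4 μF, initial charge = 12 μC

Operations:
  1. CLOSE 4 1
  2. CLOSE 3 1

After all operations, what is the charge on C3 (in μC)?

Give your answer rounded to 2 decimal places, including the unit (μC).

Initial: C1(4μF, Q=13μC, V=3.25V), C2(1μF, Q=10μC, V=10.00V), C3(4μF, Q=6μC, V=1.50V), C4(4μF, Q=12μC, V=3.00V)
Op 1: CLOSE 4-1: Q_total=25.00, C_total=8.00, V=3.12; Q4=12.50, Q1=12.50; dissipated=0.062
Op 2: CLOSE 3-1: Q_total=18.50, C_total=8.00, V=2.31; Q3=9.25, Q1=9.25; dissipated=2.641
Final charges: Q1=9.25, Q2=10.00, Q3=9.25, Q4=12.50

Answer: 9.25 μC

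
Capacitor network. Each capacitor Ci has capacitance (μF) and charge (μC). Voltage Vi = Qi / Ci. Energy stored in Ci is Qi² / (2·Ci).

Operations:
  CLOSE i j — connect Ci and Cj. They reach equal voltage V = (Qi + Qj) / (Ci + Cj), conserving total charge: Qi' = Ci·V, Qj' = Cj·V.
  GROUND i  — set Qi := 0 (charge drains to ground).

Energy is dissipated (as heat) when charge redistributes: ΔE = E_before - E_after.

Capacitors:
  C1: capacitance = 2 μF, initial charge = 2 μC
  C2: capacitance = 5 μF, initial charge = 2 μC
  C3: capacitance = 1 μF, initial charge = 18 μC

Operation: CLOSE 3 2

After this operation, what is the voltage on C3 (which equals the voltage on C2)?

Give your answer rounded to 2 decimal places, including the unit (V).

Answer: 3.33 V

Derivation:
Initial: C1(2μF, Q=2μC, V=1.00V), C2(5μF, Q=2μC, V=0.40V), C3(1μF, Q=18μC, V=18.00V)
Op 1: CLOSE 3-2: Q_total=20.00, C_total=6.00, V=3.33; Q3=3.33, Q2=16.67; dissipated=129.067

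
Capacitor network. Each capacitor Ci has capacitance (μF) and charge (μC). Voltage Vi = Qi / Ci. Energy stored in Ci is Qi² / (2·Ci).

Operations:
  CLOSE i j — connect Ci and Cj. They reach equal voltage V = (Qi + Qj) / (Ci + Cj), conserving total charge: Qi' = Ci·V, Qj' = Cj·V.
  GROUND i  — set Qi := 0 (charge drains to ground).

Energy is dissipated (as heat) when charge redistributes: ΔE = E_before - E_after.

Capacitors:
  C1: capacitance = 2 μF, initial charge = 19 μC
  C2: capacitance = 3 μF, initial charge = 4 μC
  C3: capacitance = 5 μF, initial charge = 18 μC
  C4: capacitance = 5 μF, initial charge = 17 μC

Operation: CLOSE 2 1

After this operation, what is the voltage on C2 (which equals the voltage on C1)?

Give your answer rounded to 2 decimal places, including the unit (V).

Initial: C1(2μF, Q=19μC, V=9.50V), C2(3μF, Q=4μC, V=1.33V), C3(5μF, Q=18μC, V=3.60V), C4(5μF, Q=17μC, V=3.40V)
Op 1: CLOSE 2-1: Q_total=23.00, C_total=5.00, V=4.60; Q2=13.80, Q1=9.20; dissipated=40.017

Answer: 4.60 V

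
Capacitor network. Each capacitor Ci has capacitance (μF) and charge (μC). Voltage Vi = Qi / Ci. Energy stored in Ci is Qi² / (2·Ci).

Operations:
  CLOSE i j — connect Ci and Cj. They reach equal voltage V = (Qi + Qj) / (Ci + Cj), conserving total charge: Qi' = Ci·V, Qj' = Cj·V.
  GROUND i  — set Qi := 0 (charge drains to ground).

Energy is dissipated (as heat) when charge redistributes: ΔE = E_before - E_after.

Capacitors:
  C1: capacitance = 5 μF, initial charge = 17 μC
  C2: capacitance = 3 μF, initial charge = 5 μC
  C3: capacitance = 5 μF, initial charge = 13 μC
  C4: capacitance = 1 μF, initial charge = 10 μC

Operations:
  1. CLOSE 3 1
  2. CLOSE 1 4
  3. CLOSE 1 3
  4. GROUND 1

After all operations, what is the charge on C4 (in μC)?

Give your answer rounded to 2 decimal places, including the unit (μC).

Answer: 4.17 μC

Derivation:
Initial: C1(5μF, Q=17μC, V=3.40V), C2(3μF, Q=5μC, V=1.67V), C3(5μF, Q=13μC, V=2.60V), C4(1μF, Q=10μC, V=10.00V)
Op 1: CLOSE 3-1: Q_total=30.00, C_total=10.00, V=3.00; Q3=15.00, Q1=15.00; dissipated=0.800
Op 2: CLOSE 1-4: Q_total=25.00, C_total=6.00, V=4.17; Q1=20.83, Q4=4.17; dissipated=20.417
Op 3: CLOSE 1-3: Q_total=35.83, C_total=10.00, V=3.58; Q1=17.92, Q3=17.92; dissipated=1.701
Op 4: GROUND 1: Q1=0; energy lost=32.101
Final charges: Q1=0.00, Q2=5.00, Q3=17.92, Q4=4.17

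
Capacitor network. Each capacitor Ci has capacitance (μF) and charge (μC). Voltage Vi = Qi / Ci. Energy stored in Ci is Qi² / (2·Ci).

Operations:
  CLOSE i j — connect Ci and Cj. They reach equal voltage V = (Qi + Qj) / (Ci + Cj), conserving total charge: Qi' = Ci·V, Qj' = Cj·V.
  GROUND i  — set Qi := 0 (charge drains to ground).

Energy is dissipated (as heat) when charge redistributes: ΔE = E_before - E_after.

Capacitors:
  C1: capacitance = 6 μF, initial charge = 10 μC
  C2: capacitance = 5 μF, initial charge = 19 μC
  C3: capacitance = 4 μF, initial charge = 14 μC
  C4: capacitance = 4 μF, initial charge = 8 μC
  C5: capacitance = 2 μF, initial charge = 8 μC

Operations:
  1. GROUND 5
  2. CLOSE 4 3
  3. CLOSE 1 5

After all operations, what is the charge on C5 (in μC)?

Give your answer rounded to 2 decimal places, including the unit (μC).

Answer: 2.50 μC

Derivation:
Initial: C1(6μF, Q=10μC, V=1.67V), C2(5μF, Q=19μC, V=3.80V), C3(4μF, Q=14μC, V=3.50V), C4(4μF, Q=8μC, V=2.00V), C5(2μF, Q=8μC, V=4.00V)
Op 1: GROUND 5: Q5=0; energy lost=16.000
Op 2: CLOSE 4-3: Q_total=22.00, C_total=8.00, V=2.75; Q4=11.00, Q3=11.00; dissipated=2.250
Op 3: CLOSE 1-5: Q_total=10.00, C_total=8.00, V=1.25; Q1=7.50, Q5=2.50; dissipated=2.083
Final charges: Q1=7.50, Q2=19.00, Q3=11.00, Q4=11.00, Q5=2.50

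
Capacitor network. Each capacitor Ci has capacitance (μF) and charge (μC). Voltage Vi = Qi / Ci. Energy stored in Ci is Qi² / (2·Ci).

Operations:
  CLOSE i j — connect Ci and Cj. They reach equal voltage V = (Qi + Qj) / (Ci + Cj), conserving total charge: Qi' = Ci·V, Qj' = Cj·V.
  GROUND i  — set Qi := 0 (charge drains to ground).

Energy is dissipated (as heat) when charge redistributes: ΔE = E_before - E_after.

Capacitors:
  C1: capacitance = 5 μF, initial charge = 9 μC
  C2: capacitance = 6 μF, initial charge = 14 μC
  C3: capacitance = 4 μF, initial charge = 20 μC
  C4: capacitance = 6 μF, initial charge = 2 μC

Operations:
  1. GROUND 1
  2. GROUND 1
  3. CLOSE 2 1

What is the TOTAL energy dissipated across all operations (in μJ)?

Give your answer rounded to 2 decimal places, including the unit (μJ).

Initial: C1(5μF, Q=9μC, V=1.80V), C2(6μF, Q=14μC, V=2.33V), C3(4μF, Q=20μC, V=5.00V), C4(6μF, Q=2μC, V=0.33V)
Op 1: GROUND 1: Q1=0; energy lost=8.100
Op 2: GROUND 1: Q1=0; energy lost=0.000
Op 3: CLOSE 2-1: Q_total=14.00, C_total=11.00, V=1.27; Q2=7.64, Q1=6.36; dissipated=7.424
Total dissipated: 15.524 μJ

Answer: 15.52 μJ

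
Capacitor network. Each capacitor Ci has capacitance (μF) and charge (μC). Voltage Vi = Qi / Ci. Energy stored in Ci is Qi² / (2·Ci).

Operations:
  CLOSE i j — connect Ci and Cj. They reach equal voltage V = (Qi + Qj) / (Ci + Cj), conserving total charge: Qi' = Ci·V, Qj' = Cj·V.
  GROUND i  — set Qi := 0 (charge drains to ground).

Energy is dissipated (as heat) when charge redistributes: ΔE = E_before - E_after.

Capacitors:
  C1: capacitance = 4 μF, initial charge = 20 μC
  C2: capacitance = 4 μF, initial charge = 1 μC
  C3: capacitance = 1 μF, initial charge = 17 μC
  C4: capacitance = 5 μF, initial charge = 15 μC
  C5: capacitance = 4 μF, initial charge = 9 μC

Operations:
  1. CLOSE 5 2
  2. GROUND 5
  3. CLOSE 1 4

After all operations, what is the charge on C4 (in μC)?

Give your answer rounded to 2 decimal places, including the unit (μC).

Initial: C1(4μF, Q=20μC, V=5.00V), C2(4μF, Q=1μC, V=0.25V), C3(1μF, Q=17μC, V=17.00V), C4(5μF, Q=15μC, V=3.00V), C5(4μF, Q=9μC, V=2.25V)
Op 1: CLOSE 5-2: Q_total=10.00, C_total=8.00, V=1.25; Q5=5.00, Q2=5.00; dissipated=4.000
Op 2: GROUND 5: Q5=0; energy lost=3.125
Op 3: CLOSE 1-4: Q_total=35.00, C_total=9.00, V=3.89; Q1=15.56, Q4=19.44; dissipated=4.444
Final charges: Q1=15.56, Q2=5.00, Q3=17.00, Q4=19.44, Q5=0.00

Answer: 19.44 μC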